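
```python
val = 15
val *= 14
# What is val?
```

Trace:
`val = 15` → val = 15
`val *= 14` → val = 210
So val = 210

Answer: 210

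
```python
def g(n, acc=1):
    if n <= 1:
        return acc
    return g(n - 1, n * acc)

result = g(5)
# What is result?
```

Accumulator trace (n, acc): (5, 1) -> (4, 5) -> (3, 20) -> (2, 60) -> (1, 120) -> return 120

Answer: 120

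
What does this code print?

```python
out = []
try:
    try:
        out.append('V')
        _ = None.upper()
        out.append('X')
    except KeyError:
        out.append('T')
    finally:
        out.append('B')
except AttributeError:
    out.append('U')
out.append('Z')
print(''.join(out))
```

Execution trace: 'V' (try body) → 'B' (finally) → 'U' (outer except AttributeError) → 'Z' (after the try/except). Output: VBUZ

Answer: VBUZ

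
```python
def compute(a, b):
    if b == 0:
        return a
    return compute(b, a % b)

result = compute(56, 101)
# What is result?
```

compute(56, 101) -> compute(101, 56) -> compute(56, 45) -> compute(45, 11) -> compute(11, 1) -> compute(1, 0) -> 1

Answer: 1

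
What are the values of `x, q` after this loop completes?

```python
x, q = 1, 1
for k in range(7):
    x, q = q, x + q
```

Fibonacci: after 7 iterations
`x, q` takes the values: (1, 1) → (1, 2) → (2, 3) → (3, 5) → (5, 8) → (8, 13) → (13, 21) → (21, 34)

Answer: 21, 34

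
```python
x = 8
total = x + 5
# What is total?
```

Trace:
`x = 8` → x = 8
`total = x + 5` → total = 13
So total = 13

Answer: 13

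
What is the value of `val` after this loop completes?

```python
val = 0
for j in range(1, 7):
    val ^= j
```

XOR of 1 to 6
`val` takes the values: 0 → 1 → 3 → 0 → 4 → 1 → 7

Answer: 7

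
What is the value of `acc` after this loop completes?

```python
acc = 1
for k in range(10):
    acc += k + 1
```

Start at 1, add 1 to 10 = 56
`acc` takes the values: 1 → 2 → 4 → 7 → 11 → 16 → 22 → 29 → 37 → 46 → 56

Answer: 56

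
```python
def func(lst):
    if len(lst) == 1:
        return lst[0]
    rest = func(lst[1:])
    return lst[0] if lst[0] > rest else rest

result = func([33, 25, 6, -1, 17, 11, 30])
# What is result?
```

Recursive max over [33, 25, 6, -1, 17, 11, 30] = 33

Answer: 33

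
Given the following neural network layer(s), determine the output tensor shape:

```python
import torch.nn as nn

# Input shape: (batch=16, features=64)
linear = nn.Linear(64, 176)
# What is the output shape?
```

Input: (16, 64) -> Output: (16, 176)

Answer: (16, 176)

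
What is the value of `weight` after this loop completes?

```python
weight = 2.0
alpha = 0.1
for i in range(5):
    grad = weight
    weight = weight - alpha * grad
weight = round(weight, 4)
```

Gradient descent: w = 2.0 * (1 - 0.1)^5
`weight` takes the values: 2.0 → 1.8 → 1.62 → 1.458 → 1.3122 → 1.18098 → 1.181

Answer: 1.181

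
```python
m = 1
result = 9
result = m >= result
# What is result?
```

Trace:
`m = 1` → m = 1
`result = 9` → result = 9
`result = m >= result` → result = False
So result = False

Answer: False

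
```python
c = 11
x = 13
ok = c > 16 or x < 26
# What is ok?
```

Trace:
`c = 11` → c = 11
`x = 13` → x = 13
`ok = c > 16 or x < 26` → ok = True
So ok = True

Answer: True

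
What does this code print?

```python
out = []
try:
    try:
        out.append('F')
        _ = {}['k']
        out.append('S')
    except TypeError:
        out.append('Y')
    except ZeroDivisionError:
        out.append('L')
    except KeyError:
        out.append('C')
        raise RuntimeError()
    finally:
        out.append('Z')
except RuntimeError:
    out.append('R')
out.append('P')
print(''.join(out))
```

Execution trace: 'F' (inner try body) → 'C' (inner except KeyError) → 'Z' (inner finally) → 'R' (outer except RuntimeError) → 'P' (after the try/except). Output: FCZRP

Answer: FCZRP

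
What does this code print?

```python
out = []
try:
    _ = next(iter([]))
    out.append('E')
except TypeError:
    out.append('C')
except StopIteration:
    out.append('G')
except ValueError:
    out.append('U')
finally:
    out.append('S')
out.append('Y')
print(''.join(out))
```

Execution trace: 'G' (except StopIteration) → 'S' (finally) → 'Y' (after the try/except). Output: GSY

Answer: GSY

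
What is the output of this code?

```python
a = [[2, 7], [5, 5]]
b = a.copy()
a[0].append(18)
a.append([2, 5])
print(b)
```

Key concept: shallow copy with nested lists.
Step by step:
`a = [[2, 7], [5, 5]]` → a = [[2, 7], [5, 5]]
`b = a.copy()` → b = [[2, 7], [5, 5]]
`a[0].append(18)` → a = [[2, 7, 18], [5, 5]]; b = [[2, 7, 18], [5, 5]]
`a.append([2, 5])` → a = [[2, 7, 18], [5, 5], [2, 5]]
`print(b)` → prints [[2, 7, 18], [5, 5]]

Answer: [[2, 7, 18], [5, 5]]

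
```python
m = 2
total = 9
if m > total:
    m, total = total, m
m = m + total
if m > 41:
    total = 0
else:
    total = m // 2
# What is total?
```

Trace:
`m = 2` → m = 2
`total = 9` → total = 9
`if m > total: ...` → m > total is False → no variable changes
`m = m + total` → m = 11
`if m > 41: ...` → m > 41 is False, take else branch → total = 5
So total = 5

Answer: 5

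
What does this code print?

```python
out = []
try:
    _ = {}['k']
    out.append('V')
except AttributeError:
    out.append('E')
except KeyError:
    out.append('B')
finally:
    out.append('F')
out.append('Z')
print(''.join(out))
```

Execution trace: 'B' (except KeyError) → 'F' (finally) → 'Z' (after the try/except). Output: BFZ

Answer: BFZ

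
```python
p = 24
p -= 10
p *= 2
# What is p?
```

Trace:
`p = 24` → p = 24
`p -= 10` → p = 14
`p *= 2` → p = 28
So p = 28

Answer: 28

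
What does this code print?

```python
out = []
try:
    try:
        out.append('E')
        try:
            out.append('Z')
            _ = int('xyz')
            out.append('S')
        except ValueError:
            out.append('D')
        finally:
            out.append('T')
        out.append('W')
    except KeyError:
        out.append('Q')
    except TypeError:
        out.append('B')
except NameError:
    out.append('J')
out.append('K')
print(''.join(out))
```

Execution trace: 'E' (try body) → 'Z' (inner try body) → 'D' (inner except ValueError) → 'T' (inner finally) → 'W' (try body, no exception) → 'K' (after the try/except). Output: EZDTWK

Answer: EZDTWK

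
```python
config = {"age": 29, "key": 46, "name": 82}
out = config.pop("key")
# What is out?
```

Trace:
`config = {"age": 29, "key": 46, "name": 82}` → config = {'age': 29, 'key': 46, 'name': 82}
`out = config.pop("key")` → config = {'age': 29, 'name': 82}; out = 46
So out = 46

Answer: 46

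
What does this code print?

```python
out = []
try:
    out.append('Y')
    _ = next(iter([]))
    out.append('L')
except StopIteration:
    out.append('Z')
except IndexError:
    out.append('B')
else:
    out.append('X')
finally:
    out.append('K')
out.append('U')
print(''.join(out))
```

Execution trace: 'Y' (try body) → 'Z' (except StopIteration) → 'K' (finally) → 'U' (after the try/except). Output: YZKU

Answer: YZKU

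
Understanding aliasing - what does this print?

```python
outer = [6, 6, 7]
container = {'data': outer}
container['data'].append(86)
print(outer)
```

Key concept: dict holds reference to list.
Step by step:
`outer = [6, 6, 7]` → outer = [6, 6, 7]
`container = {'data': outer}` → container = {'data': [6, 6, 7]}
`container['data'].append(86)` → outer = [6, 6, 7, 86]; container = {'data': [6, 6, 7, 86]}
`print(outer)` → prints [6, 6, 7, 86]

Answer: [6, 6, 7, 86]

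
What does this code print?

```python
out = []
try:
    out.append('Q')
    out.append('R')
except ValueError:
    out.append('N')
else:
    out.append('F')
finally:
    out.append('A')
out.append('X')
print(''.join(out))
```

Execution trace: 'Q' (try body) → 'R' (try body, no exception) → 'F' (else) → 'A' (finally) → 'X' (after the try/except). Output: QRFAX

Answer: QRFAX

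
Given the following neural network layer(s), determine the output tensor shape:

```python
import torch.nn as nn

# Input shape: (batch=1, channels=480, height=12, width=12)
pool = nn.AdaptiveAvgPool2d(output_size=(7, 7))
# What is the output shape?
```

Input: (1, 480, 12, 12) -> Output: (1, 480, 7, 7)

Answer: (1, 480, 7, 7)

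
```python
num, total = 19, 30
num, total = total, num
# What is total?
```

Trace:
`num, total = 19, 30` → num = 19; total = 30
`num, total = total, num` → num = 30; total = 19
So total = 19

Answer: 19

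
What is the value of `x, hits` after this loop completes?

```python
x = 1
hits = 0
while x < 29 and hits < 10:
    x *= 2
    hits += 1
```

Double until >= 29 or 10 iterations
`x, hits` takes the values: (1, 0) → (2, 0) → (2, 1) → (4, 1) → (4, 2) → (8, 2) → (8, 3) → (16, 3) → (16, 4) → (32, 4) → (32, 5)

Answer: 32, 5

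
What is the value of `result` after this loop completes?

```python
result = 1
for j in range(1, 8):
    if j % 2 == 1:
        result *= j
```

Product of odd numbers 1 to 7
`result` takes the values: 1 → 3 → 15 → 105

Answer: 105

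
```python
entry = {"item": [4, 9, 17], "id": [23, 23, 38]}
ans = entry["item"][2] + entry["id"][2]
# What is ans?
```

Trace:
`entry = {"item": [4, 9, 17], "id": [23, 23, 38]}` → entry = {'item': [4, 9, 17], 'id': [23, 23, 38]}
`ans = entry["item"][2] + entry["id"][2]` → ans = 55
So ans = 55

Answer: 55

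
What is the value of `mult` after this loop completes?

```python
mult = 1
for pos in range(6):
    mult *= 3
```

3^6 = 729
`mult` takes the values: 1 → 3 → 9 → 27 → 81 → 243 → 729

Answer: 729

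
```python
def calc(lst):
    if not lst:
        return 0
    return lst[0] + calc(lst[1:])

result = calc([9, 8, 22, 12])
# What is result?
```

9 + 8 + 22 + 12 + 0 = 51

Answer: 51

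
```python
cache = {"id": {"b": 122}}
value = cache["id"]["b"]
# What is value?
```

Trace:
`cache = {"id": {"b": 122}}` → cache = {'id': {'b': 122}}
`value = cache["id"]["b"]` → value = 122
So value = 122

Answer: 122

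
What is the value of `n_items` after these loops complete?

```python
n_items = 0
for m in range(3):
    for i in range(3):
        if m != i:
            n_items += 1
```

3² - 3 (exclude diagonal)
`n_items` takes the values: 0 → 1 → 2 → 3 → 4 → 5 → 6

Answer: 6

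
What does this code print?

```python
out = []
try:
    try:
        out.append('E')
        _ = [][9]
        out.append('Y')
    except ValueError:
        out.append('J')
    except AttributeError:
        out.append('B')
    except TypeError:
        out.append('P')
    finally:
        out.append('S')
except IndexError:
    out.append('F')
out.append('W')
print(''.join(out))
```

Execution trace: 'E' (try body) → 'S' (finally) → 'F' (outer except IndexError) → 'W' (after the try/except). Output: ESFW

Answer: ESFW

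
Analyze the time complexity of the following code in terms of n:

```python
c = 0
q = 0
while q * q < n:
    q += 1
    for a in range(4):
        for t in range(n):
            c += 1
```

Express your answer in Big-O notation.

Each loop level contributes: √n × 1 × n. Multiplying the contributions gives O(n√n).

Answer: O(n√n)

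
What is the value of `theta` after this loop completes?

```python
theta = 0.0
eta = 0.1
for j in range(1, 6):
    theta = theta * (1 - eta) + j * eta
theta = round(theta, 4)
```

Moving average with lr=0.1
`theta` takes the values: 0.0 → 0.1 → 0.29 → 0.561 → 0.9049 → 1.31441 → 1.3144

Answer: 1.3144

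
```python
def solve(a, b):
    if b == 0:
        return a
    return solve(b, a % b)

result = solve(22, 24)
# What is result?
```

solve(22, 24) -> solve(24, 22) -> solve(22, 2) -> solve(2, 0) -> 2

Answer: 2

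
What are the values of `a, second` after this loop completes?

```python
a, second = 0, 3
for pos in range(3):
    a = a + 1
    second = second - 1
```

a goes 0→3, second goes 3→0
`a, second` takes the values: (0, 3) → (1, 3) → (1, 2) → (2, 2) → (2, 1) → (3, 1) → (3, 0)

Answer: 3, 0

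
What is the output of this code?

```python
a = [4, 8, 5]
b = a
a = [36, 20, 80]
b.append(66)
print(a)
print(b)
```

Key concept: rebinding vs mutation: a is rebound to a new list, b still points at the original.
Step by step:
`a = [4, 8, 5]` → a = [4, 8, 5]
`b = a` → b = [4, 8, 5] (same object as a)
`a = [36, 20, 80]` → a = [36, 20, 80]
`b.append(66)` → b = [4, 8, 5, 66]
`print(a)` → prints [36, 20, 80]
`print(b)` → prints [4, 8, 5, 66]

Answer:
[36, 20, 80]
[4, 8, 5, 66]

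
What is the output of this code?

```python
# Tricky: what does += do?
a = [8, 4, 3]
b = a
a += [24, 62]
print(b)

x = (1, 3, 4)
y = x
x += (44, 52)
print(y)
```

Key concept: += behavior differs for mutable vs immutable.
Step by step:
`a = [8, 4, 3]` → a = [8, 4, 3]
`b = a` → b = [8, 4, 3] (same object as a)
`a += [24, 62]` → a = [8, 4, 3, 24, 62] (same object as b); b = [8, 4, 3, 24, 62] (same object as a)
`print(b)` → prints [8, 4, 3, 24, 62]
`x = (1, 3, 4)` → x = (1, 3, 4)
`y = x` → y = (1, 3, 4)
`x += (44, 52)` → x = (1, 3, 4, 44, 52)
`print(y)` → prints (1, 3, 4)

Answer:
[8, 4, 3, 24, 62]
(1, 3, 4)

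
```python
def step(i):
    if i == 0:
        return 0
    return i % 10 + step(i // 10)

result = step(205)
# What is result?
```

Sum of digits of 205: 5 + 0 + 2 = 7

Answer: 7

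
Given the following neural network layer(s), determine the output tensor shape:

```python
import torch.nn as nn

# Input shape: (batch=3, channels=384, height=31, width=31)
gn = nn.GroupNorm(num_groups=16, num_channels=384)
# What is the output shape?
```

Input: (3, 384, 31, 31) -> Output: (3, 384, 31, 31)

Answer: (3, 384, 31, 31)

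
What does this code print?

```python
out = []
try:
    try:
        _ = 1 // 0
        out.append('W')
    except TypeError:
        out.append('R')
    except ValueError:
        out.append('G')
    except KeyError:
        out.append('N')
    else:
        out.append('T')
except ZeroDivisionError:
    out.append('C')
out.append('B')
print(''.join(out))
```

Execution trace: 'C' (outer except ZeroDivisionError) → 'B' (after the try/except). Output: CB

Answer: CB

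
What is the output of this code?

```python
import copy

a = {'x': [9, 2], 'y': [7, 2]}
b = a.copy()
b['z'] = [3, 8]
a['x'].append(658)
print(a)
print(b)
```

Key concept: shallow copy of dict with mutable values.
Step by step:
`a = {'x': [9, 2], 'y': [7, 2]}` → a = {'x': [9, 2], 'y': [7, 2]}
`b = a.copy()` → b = {'x': [9, 2], 'y': [7, 2]}
`b['z'] = [3, 8]` → b = {'x': [9, 2], 'y': [7, 2], 'z': [3, 8]}
`a['x'].append(658)` → a = {'x': [9, 2, 658], 'y': [7, 2]}; b = {'x': [9, 2, 658], 'y': [7, 2], 'z': [3, 8]}
`print(a)` → prints {'x': [9, 2, 658], 'y': [7, 2]}
`print(b)` → prints {'x': [9, 2, 658], 'y': [7, 2], 'z': [3, 8]}

Answer:
{'x': [9, 2, 658], 'y': [7, 2]}
{'x': [9, 2, 658], 'y': [7, 2], 'z': [3, 8]}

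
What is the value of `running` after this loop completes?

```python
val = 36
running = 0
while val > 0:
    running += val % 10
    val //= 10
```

Sum digits of 36
`running` takes the values: 0 → 6 → 9

Answer: 9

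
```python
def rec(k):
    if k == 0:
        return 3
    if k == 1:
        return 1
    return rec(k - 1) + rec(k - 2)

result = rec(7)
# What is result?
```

Build up from base cases: rec(0)=3, rec(1)=1, rec(2)=4, rec(3)=5, rec(4)=9, rec(5)=14, rec(6)=23, ..., rec(7)=37

Answer: 37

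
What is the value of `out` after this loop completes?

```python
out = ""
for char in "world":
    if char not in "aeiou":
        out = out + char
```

Remove vowels from 'world'
`out` takes the values: "" → "w" → "wr" → "wrl" → "wrld"

Answer: "wrld"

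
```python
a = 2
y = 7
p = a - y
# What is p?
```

Trace:
`a = 2` → a = 2
`y = 7` → y = 7
`p = a - y` → p = -5
So p = -5

Answer: -5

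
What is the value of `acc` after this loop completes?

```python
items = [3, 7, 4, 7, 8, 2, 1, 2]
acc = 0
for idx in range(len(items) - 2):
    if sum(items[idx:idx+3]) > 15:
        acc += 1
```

Count windows with sum > 15
`acc` takes the values: 0 → 1 → 2 → 3

Answer: 3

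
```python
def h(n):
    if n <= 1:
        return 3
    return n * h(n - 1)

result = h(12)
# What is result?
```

h(12) = 12 * 11 * 10 * 9 * 8 * 7 * 6 * 5 * 4 * 3 * 2 * 3 = 1437004800

Answer: 1437004800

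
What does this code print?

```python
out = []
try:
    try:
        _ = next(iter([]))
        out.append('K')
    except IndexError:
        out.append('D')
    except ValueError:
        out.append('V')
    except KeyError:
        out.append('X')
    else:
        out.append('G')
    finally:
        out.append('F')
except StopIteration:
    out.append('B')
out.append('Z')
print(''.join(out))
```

Execution trace: 'F' (inner finally) → 'B' (outer except StopIteration) → 'Z' (after the try/except). Output: FBZ

Answer: FBZ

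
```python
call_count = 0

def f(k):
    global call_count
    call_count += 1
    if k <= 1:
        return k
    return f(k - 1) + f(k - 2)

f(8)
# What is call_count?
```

Calls(k) = 1 + Calls(k-1) + Calls(k-2); Calls(0)=Calls(1)=1. For k=8 this gives 67.

Answer: 67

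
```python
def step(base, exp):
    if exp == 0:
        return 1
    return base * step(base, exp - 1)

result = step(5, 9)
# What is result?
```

step(5, 9) = 5 * 5 * 5 * 5 * 5 * 5 * 5 * 5 * 5 = 1953125

Answer: 1953125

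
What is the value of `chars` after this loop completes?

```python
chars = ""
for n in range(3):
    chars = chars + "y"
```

Repeat 'y' 3 times
`chars` takes the values: "" → "y" → "yy" → "yyy"

Answer: "yyy"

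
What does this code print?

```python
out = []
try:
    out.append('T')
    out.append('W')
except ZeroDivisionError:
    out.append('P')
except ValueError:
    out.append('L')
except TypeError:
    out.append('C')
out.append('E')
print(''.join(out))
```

Execution trace: 'T' (try body) → 'W' (try body, no exception) → 'E' (after the try/except). Output: TWE

Answer: TWE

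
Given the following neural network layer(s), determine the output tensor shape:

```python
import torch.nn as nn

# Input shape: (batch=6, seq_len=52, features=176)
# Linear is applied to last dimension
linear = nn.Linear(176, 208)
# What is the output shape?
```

Input: (6, 52, 176) -> Output: (6, 52, 208)

Answer: (6, 52, 208)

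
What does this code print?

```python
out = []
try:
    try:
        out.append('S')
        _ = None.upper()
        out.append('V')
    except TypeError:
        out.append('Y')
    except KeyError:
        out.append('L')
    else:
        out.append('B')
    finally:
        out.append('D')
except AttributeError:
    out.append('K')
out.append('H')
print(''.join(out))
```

Execution trace: 'S' (try body) → 'D' (finally) → 'K' (outer except AttributeError) → 'H' (after the try/except). Output: SDKH

Answer: SDKH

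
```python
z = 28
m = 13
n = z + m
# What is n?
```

Trace:
`z = 28` → z = 28
`m = 13` → m = 13
`n = z + m` → n = 41
So n = 41

Answer: 41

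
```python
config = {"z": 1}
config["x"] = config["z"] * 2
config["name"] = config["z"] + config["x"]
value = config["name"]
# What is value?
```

Trace:
`config = {"z": 1}` → config = {'z': 1}
`config["x"] = config["z"] * 2` → config = {'z': 1, 'x': 2}
`config["name"] = config["z"] + config["x"]` → config = {'z': 1, 'x': 2, 'name': 3}
`value = config["name"]` → value = 3
So value = 3

Answer: 3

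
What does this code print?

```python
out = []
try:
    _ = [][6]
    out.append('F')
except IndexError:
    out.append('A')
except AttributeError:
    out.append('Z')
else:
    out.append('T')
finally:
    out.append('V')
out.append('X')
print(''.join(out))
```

Execution trace: 'A' (except IndexError) → 'V' (finally) → 'X' (after the try/except). Output: AVX

Answer: AVX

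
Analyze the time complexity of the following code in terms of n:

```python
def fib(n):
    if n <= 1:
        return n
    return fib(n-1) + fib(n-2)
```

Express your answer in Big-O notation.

This is Recursive Fibonacci (naive). Time complexity: O(2^n).

Answer: O(2^n)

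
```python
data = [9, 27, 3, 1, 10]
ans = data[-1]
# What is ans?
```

Trace:
`data = [9, 27, 3, 1, 10]` → data = [9, 27, 3, 1, 10]
`ans = data[-1]` → ans = 10
So ans = 10

Answer: 10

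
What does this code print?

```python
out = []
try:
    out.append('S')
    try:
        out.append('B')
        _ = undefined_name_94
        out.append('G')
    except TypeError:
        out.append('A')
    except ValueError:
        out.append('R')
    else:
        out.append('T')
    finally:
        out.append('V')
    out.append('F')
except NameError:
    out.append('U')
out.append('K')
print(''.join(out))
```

Execution trace: 'S' (try body) → 'B' (inner try body) → 'V' (inner finally) → 'U' (except NameError) → 'K' (after the try/except). Output: SBVUK

Answer: SBVUK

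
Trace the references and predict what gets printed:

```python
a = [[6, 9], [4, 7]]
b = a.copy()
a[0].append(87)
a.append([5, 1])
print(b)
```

Key concept: shallow copy with nested lists.
Step by step:
`a = [[6, 9], [4, 7]]` → a = [[6, 9], [4, 7]]
`b = a.copy()` → b = [[6, 9], [4, 7]]
`a[0].append(87)` → a = [[6, 9, 87], [4, 7]]; b = [[6, 9, 87], [4, 7]]
`a.append([5, 1])` → a = [[6, 9, 87], [4, 7], [5, 1]]
`print(b)` → prints [[6, 9, 87], [4, 7]]

Answer: [[6, 9, 87], [4, 7]]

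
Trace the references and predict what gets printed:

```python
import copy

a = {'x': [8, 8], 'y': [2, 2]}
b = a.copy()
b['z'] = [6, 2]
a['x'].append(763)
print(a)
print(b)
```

Key concept: shallow copy of dict with mutable values.
Step by step:
`a = {'x': [8, 8], 'y': [2, 2]}` → a = {'x': [8, 8], 'y': [2, 2]}
`b = a.copy()` → b = {'x': [8, 8], 'y': [2, 2]}
`b['z'] = [6, 2]` → b = {'x': [8, 8], 'y': [2, 2], 'z': [6, 2]}
`a['x'].append(763)` → a = {'x': [8, 8, 763], 'y': [2, 2]}; b = {'x': [8, 8, 763], 'y': [2, 2], 'z': [6, 2]}
`print(a)` → prints {'x': [8, 8, 763], 'y': [2, 2]}
`print(b)` → prints {'x': [8, 8, 763], 'y': [2, 2], 'z': [6, 2]}

Answer:
{'x': [8, 8, 763], 'y': [2, 2]}
{'x': [8, 8, 763], 'y': [2, 2], 'z': [6, 2]}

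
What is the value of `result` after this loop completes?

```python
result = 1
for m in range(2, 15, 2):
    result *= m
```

Product of even numbers 2 to 14
`result` takes the values: 1 → 2 → 8 → 48 → 384 → 3840 → 46080 → 645120

Answer: 645120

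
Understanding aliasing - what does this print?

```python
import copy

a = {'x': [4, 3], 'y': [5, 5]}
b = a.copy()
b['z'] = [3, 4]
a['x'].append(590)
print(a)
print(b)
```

Key concept: shallow copy of dict with mutable values.
Step by step:
`a = {'x': [4, 3], 'y': [5, 5]}` → a = {'x': [4, 3], 'y': [5, 5]}
`b = a.copy()` → b = {'x': [4, 3], 'y': [5, 5]}
`b['z'] = [3, 4]` → b = {'x': [4, 3], 'y': [5, 5], 'z': [3, 4]}
`a['x'].append(590)` → a = {'x': [4, 3, 590], 'y': [5, 5]}; b = {'x': [4, 3, 590], 'y': [5, 5], 'z': [3, 4]}
`print(a)` → prints {'x': [4, 3, 590], 'y': [5, 5]}
`print(b)` → prints {'x': [4, 3, 590], 'y': [5, 5], 'z': [3, 4]}

Answer:
{'x': [4, 3, 590], 'y': [5, 5]}
{'x': [4, 3, 590], 'y': [5, 5], 'z': [3, 4]}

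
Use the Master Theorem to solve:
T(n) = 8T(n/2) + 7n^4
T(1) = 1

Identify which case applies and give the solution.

a=8, b=2, f(n)=7n^4. log_2(8) = 3. Since c=4 > 3 and the regularity condition holds (8(n/2)^4 = (8/2^4)n^4 with 8/2^4 < 1), Case 3 applies: T(n) = Θ(f(n)) = O(n^4).

Answer: O(n^4) - Case 3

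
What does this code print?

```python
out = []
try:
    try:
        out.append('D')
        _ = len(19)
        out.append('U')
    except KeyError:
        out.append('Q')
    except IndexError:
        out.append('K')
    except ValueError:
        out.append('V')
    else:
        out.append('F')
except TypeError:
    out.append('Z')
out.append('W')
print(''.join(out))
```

Execution trace: 'D' (try body) → 'Z' (outer except TypeError) → 'W' (after the try/except). Output: DZW

Answer: DZW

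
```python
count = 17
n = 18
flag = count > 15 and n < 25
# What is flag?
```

Trace:
`count = 17` → count = 17
`n = 18` → n = 18
`flag = count > 15 and n < 25` → flag = True
So flag = True

Answer: True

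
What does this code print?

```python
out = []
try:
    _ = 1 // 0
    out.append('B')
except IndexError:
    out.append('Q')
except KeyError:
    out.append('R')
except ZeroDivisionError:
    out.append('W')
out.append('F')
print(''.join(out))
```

Execution trace: 'W' (except ZeroDivisionError) → 'F' (after the try/except). Output: WF

Answer: WF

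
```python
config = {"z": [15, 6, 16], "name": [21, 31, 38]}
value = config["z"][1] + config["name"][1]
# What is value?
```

Trace:
`config = {"z": [15, 6, 16], "name": [21, 31, 38]}` → config = {'z': [15, 6, 16], 'name': [21, 31, 38]}
`value = config["z"][1] + config["name"][1]` → value = 37
So value = 37

Answer: 37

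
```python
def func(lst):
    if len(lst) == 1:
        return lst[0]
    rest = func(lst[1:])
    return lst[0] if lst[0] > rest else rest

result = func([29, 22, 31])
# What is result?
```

Recursive max over [29, 22, 31] = 31

Answer: 31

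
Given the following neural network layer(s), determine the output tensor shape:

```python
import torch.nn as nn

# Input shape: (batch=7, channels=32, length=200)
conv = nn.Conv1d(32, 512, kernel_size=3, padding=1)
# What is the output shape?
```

Input: (7, 32, 200) -> Output: (7, 512, 200)

Answer: (7, 512, 200)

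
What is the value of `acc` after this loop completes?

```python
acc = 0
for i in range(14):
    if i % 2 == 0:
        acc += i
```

Sum of even numbers 0 to 13
`acc` takes the values: 0 → 2 → 6 → 12 → 20 → 30 → 42

Answer: 42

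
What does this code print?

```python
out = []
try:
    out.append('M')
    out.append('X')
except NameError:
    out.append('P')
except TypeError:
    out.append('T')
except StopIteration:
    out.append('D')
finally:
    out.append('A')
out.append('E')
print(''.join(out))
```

Execution trace: 'M' (try body) → 'X' (try body, no exception) → 'A' (finally) → 'E' (after the try/except). Output: MXAE

Answer: MXAE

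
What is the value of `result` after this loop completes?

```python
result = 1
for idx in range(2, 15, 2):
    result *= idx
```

Product of even numbers 2 to 14
`result` takes the values: 1 → 2 → 8 → 48 → 384 → 3840 → 46080 → 645120

Answer: 645120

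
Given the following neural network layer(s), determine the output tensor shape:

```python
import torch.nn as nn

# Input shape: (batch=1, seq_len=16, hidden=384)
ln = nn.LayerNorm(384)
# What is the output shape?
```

Input: (1, 16, 384) -> Output: (1, 16, 384)

Answer: (1, 16, 384)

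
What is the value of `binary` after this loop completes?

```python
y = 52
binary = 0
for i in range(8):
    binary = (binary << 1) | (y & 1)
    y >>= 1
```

Reverse lowest 8 bits of 52
`binary` takes the values: 0 → 1 → 2 → 5 → 11 → 22 → 44

Answer: 44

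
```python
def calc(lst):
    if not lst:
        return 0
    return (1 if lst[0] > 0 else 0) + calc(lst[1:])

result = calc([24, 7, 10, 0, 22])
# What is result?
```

Count of positive elements in [24, 7, 10, 0, 22] = 4

Answer: 4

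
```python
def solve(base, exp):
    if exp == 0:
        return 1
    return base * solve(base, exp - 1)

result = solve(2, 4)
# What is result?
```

solve(2, 4) = 2 * 2 * 2 * 2 = 16

Answer: 16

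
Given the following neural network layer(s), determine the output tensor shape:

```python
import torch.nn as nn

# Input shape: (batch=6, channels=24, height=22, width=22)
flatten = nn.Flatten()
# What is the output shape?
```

Input: (6, 24, 22, 22) -> Output: (6, 11616)

Answer: (6, 11616)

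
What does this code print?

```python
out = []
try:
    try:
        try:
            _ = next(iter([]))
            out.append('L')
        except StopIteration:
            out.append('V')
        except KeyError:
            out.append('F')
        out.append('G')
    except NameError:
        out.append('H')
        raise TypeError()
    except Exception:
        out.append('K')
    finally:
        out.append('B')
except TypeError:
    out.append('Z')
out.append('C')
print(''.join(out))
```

Execution trace: 'V' (inner except StopIteration) → 'G' (try body, no exception) → 'B' (finally) → 'C' (after the try/except). Output: VGBC

Answer: VGBC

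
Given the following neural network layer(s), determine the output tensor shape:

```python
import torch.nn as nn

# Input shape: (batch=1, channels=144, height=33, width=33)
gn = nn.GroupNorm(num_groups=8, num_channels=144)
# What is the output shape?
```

Input: (1, 144, 33, 33) -> Output: (1, 144, 33, 33)

Answer: (1, 144, 33, 33)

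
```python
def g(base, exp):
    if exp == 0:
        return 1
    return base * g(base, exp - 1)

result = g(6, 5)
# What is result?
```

g(6, 5) = 6 * 6 * 6 * 6 * 6 = 7776

Answer: 7776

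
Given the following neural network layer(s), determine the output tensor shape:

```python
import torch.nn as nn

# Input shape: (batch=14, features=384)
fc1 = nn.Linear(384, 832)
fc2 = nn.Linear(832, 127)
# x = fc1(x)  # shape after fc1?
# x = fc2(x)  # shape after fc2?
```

Input: (14, 384) -> after fc1: (14, 832) -> Output: (14, 127)

Answer: (14, 127)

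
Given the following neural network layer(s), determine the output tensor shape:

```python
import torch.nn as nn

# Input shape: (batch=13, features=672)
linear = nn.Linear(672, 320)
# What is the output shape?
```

Input: (13, 672) -> Output: (13, 320)

Answer: (13, 320)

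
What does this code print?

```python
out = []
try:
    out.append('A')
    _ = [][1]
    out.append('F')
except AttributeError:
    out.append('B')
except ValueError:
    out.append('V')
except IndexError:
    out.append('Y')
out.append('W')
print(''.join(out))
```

Execution trace: 'A' (try body) → 'Y' (except IndexError) → 'W' (after the try/except). Output: AYW

Answer: AYW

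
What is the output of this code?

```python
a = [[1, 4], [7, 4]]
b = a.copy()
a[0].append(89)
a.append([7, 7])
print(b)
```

Key concept: shallow copy with nested lists.
Step by step:
`a = [[1, 4], [7, 4]]` → a = [[1, 4], [7, 4]]
`b = a.copy()` → b = [[1, 4], [7, 4]]
`a[0].append(89)` → a = [[1, 4, 89], [7, 4]]; b = [[1, 4, 89], [7, 4]]
`a.append([7, 7])` → a = [[1, 4, 89], [7, 4], [7, 7]]
`print(b)` → prints [[1, 4, 89], [7, 4]]

Answer: [[1, 4, 89], [7, 4]]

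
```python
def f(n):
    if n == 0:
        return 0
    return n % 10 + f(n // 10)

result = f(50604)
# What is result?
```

Sum of digits of 50604: 4 + 0 + 6 + 0 + 5 = 15

Answer: 15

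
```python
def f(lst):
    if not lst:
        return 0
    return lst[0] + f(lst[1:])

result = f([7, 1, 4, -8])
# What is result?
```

7 + 1 + 4 + (-8) + 0 = 4

Answer: 4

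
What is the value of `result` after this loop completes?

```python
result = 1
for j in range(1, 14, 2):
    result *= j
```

Product of 1, 3, 5, ... up to 13
`result` takes the values: 1 → 3 → 15 → 105 → 945 → 10395 → 135135

Answer: 135135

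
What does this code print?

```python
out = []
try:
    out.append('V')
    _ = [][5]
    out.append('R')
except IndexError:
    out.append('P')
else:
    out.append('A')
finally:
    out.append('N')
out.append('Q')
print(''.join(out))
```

Execution trace: 'V' (try body) → 'P' (except IndexError) → 'N' (finally) → 'Q' (after the try/except). Output: VPNQ

Answer: VPNQ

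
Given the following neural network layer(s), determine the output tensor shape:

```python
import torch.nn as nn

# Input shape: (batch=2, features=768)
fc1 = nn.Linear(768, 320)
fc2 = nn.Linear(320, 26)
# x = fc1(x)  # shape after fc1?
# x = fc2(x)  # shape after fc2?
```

Input: (2, 768) -> after fc1: (2, 320) -> Output: (2, 26)

Answer: (2, 26)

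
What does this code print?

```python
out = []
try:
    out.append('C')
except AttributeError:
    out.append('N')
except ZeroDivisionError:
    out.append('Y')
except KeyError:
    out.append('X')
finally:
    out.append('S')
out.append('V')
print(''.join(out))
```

Execution trace: 'C' (try body, no exception) → 'S' (finally) → 'V' (after the try/except). Output: CSV

Answer: CSV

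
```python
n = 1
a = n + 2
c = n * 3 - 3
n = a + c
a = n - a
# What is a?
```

Trace:
`n = 1` → n = 1
`a = n + 2` → a = 3
`c = n * 3 - 3` → c = 0
`n = a + c` → n = 3
`a = n - a` → a = 0
So a = 0

Answer: 0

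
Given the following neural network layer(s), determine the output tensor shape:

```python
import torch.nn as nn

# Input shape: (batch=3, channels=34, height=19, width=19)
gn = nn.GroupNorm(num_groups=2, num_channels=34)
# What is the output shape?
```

Input: (3, 34, 19, 19) -> Output: (3, 34, 19, 19)

Answer: (3, 34, 19, 19)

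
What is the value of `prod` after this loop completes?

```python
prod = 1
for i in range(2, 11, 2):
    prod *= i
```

Product of even numbers 2 to 10
`prod` takes the values: 1 → 2 → 8 → 48 → 384 → 3840

Answer: 3840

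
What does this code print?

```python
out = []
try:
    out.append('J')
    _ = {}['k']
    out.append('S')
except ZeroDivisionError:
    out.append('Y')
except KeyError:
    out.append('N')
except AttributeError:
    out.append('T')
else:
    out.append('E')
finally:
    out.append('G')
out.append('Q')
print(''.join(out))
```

Execution trace: 'J' (try body) → 'N' (except KeyError) → 'G' (finally) → 'Q' (after the try/except). Output: JNGQ

Answer: JNGQ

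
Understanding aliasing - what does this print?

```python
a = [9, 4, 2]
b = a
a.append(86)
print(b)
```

Key concept: basic list aliasing.
Step by step:
`a = [9, 4, 2]` → a = [9, 4, 2]
`b = a` → b = [9, 4, 2] (same object as a)
`a.append(86)` → a = [9, 4, 2, 86] (same object as b); b = [9, 4, 2, 86] (same object as a)
`print(b)` → prints [9, 4, 2, 86]

Answer: [9, 4, 2, 86]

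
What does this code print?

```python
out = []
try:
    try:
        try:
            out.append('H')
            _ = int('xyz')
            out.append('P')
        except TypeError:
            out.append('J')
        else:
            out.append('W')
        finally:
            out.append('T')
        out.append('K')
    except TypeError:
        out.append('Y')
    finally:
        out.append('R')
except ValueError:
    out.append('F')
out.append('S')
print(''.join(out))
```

Execution trace: 'H' (inner try body) → 'T' (inner finally) → 'R' (finally) → 'F' (outer except ValueError) → 'S' (after the try/except). Output: HTRFS

Answer: HTRFS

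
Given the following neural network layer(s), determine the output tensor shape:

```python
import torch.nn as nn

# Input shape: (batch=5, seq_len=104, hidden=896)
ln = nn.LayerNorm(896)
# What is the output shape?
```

Input: (5, 104, 896) -> Output: (5, 104, 896)

Answer: (5, 104, 896)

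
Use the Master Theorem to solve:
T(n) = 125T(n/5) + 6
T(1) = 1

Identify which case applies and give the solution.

a=125, b=5, f(n)=6. log_5(125) = 3. Since c=0 < 3, Case 1 applies: T(n) = Θ(n^log_b(a)) = O(n^3).

Answer: O(n^3) - Case 1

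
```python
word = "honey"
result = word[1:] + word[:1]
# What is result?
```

Trace:
`word = "honey"` → word = 'honey'
`result = word[1:] + word[:1]` → result = 'oneyh'
So result = 'oneyh'

Answer: 'oneyh'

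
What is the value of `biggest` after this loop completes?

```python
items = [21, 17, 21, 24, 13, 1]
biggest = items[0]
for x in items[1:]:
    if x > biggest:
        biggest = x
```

Maximum of [21, 17, 21, 24, 13, 1]
`biggest` takes the values: 21 → 24

Answer: 24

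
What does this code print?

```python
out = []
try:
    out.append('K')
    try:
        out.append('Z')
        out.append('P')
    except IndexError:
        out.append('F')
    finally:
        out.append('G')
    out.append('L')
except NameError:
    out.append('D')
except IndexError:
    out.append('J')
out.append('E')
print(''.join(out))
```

Execution trace: 'K' (try body) → 'Z' (inner try body) → 'P' (inner try body, no exception) → 'G' (inner finally) → 'L' (try body, no exception) → 'E' (after the try/except). Output: KZPGLE

Answer: KZPGLE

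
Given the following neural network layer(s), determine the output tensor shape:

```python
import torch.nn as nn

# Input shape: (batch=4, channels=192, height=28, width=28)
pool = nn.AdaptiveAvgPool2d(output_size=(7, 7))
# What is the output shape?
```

Input: (4, 192, 28, 28) -> Output: (4, 192, 7, 7)

Answer: (4, 192, 7, 7)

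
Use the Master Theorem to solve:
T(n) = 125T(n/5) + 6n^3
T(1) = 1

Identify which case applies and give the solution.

a=125, b=5, f(n)=6n^3. log_5(125) = 3. Since c=3 = 3, Case 2 applies: T(n) = Θ(n^log_b(a) · log n) = O(n^3 log n).

Answer: O(n^3 log n) - Case 2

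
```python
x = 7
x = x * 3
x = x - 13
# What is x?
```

Trace:
`x = 7` → x = 7
`x = x * 3` → x = 21
`x = x - 13` → x = 8
So x = 8

Answer: 8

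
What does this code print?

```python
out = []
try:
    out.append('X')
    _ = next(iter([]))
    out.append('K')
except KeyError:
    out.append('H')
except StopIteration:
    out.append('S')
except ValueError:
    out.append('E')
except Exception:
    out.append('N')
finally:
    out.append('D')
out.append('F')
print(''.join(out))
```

Execution trace: 'X' (try body) → 'S' (except StopIteration) → 'D' (finally) → 'F' (after the try/except). Output: XSDF

Answer: XSDF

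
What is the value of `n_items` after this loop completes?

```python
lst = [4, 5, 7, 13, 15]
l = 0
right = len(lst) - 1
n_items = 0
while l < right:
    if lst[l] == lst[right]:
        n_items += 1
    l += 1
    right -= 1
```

Count matching pairs from ends
`n_items` takes the values: 0

Answer: 0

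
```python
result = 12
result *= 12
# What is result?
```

Trace:
`result = 12` → result = 12
`result *= 12` → result = 144
So result = 144

Answer: 144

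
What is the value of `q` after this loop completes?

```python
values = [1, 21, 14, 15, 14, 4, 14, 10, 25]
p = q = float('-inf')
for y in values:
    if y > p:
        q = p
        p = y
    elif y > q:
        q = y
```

Second largest (with repeats) in [1, 21, 14, 15, 14, 4, 14, 10, 25]
`q` takes the values: -inf → 1 → 14 → 15 → 21

Answer: 21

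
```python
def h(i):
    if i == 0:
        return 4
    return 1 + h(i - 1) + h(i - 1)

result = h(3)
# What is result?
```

h(i) = 1 + 2·h(i-1), h(0)=4. Closed form: (4+1)·2^3 - 1 = 39.

Answer: 39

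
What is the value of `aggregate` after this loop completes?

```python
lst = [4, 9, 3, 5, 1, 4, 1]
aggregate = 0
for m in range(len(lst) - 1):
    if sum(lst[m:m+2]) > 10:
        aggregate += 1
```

Count windows with sum > 10
`aggregate` takes the values: 0 → 1 → 2

Answer: 2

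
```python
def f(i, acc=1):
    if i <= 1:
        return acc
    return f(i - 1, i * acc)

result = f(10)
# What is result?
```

Accumulator trace (n, acc): (10, 1) -> (9, 10) -> (8, 90) -> (7, 720) -> (6, 5040) -> (5, 30240) -> (4, 151200) -> (3, 604800) -> (2, 1814400) -> (1, 3628800) -> return 3628800

Answer: 3628800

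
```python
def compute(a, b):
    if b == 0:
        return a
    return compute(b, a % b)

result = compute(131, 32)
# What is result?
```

compute(131, 32) -> compute(32, 3) -> compute(3, 2) -> compute(2, 1) -> compute(1, 0) -> 1

Answer: 1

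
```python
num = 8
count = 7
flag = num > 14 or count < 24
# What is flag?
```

Trace:
`num = 8` → num = 8
`count = 7` → count = 7
`flag = num > 14 or count < 24` → flag = True
So flag = True

Answer: True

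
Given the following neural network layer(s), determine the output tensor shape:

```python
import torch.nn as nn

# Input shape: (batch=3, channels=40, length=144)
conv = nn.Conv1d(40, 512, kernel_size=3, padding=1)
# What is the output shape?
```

Input: (3, 40, 144) -> Output: (3, 512, 144)

Answer: (3, 512, 144)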